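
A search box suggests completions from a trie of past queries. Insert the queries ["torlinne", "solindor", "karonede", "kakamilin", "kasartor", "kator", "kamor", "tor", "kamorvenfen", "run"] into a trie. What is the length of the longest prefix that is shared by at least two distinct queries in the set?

Equivalently: take the maximum, over all pairs, of their longest common prefix length.
e.g. "kamor" and "kamorvenfen" share the prefix "kamor" of length 5; no pair shares a longer one.
Longest shared-prefix length: 5

5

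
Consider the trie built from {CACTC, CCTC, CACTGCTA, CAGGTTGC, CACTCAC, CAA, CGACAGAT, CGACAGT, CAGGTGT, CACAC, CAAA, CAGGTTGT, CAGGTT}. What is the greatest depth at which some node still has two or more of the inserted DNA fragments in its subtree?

7

Look for the deepest trie node that still has at least two words in its subtree.
"CAGGTTGC" and "CAGGTTGT" agree on "CAGGTTG" (7 characters) before diverging; nothing deeper is shared.
Longest shared-prefix length: 7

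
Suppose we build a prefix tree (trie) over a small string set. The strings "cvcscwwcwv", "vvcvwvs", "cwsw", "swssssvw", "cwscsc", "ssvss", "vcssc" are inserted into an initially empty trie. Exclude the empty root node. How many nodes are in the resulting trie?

39

For each word, the new-node count is its length minus the longest prefix already in the trie:
  "cvcscwwcwv" → 10 new (c, v, c, s, c, w, w, c, w, v)
  "vvcvwvs" → 7 new (v, v, c, v, w, v, s)
  "cwsw" → prefix "c" already present; 3 new (w, s, w)
  "swssssvw" → 8 new (s, w, s, s, s, s, v, w)
  "cwscsc" → prefix "cws" already present; 3 new (c, s, c)
  "ssvss" → prefix "s" already present; 4 new (s, v, s, s)
  "vcssc" → prefix "v" already present; 4 new (c, s, s, c)
Total nodes = 10 + 7 + 3 + 8 + 3 + 4 + 4 = 39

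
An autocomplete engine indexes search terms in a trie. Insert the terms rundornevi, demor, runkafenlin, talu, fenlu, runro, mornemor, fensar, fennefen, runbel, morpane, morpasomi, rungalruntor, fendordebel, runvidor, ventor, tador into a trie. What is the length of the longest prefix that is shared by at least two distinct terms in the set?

The deepest shared node is where two words last agree before diverging.
"morpane" and "morpasomi" agree on "morpa" (5 characters) before diverging; nothing deeper is shared.
Longest shared-prefix length: 5

5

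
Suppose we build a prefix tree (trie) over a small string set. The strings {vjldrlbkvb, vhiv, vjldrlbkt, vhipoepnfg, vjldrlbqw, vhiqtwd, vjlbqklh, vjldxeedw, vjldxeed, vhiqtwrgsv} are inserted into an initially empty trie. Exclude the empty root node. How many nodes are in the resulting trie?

41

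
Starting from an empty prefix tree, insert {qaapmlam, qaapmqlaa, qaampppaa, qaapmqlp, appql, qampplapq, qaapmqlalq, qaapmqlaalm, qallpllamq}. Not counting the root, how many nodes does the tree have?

For each word, the new-node count is its length minus the longest prefix already in the trie:
  "qaapmlam" → 8 new (q, a, a, p, m, l, a, m)
  "qaapmqlaa" → prefix "qaapm" already present; 4 new (q, l, a, a)
  "qaampppaa" → prefix "qaa" already present; 6 new (m, p, p, p, a, a)
  "qaapmqlp" → prefix "qaapmql" already present; 1 new (p)
  "appql" → 5 new (a, p, p, q, l)
  "qampplapq" → prefix "qa" already present; 7 new (m, p, p, l, a, p, q)
  "qaapmqlalq" → prefix "qaapmqla" already present; 2 new (l, q)
  "qaapmqlaalm" → prefix "qaapmqlaa" already present; 2 new (l, m)
  "qallpllamq" → prefix "qa" already present; 8 new (l, l, p, l, l, a, m, q)
Total nodes = 8 + 4 + 6 + 1 + 5 + 7 + 2 + 2 + 8 = 43

43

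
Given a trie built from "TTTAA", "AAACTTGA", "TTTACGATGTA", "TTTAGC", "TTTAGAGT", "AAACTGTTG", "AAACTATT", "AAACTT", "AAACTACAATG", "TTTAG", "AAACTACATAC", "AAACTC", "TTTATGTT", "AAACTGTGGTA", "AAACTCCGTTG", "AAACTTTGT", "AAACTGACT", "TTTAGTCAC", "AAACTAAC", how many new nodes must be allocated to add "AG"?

1

Walking "AG" from the root, the first 1 characters ("A") follow existing edges; "G" is the first miss.
Each of the 1 remaining characters creates one node.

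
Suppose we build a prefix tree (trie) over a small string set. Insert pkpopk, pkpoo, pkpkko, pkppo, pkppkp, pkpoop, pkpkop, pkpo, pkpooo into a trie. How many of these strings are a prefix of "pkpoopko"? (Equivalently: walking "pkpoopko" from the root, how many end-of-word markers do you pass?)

3

Check each prefix of "pkpoopko" against the stored set — each match is an end-marker on the path.
Prefixes of the query that are stored words: "pkpo", "pkpoo", "pkpoop"
Count: 3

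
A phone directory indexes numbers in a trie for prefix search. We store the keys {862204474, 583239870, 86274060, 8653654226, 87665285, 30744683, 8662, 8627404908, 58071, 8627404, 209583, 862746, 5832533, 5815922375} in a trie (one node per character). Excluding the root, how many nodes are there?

Insert word by word; a character creates a node only if that edge doesn't already exist:
  "862204474" → 9 new (8, 6, 2, 2, 0, 4, 4, 7, 4)
  "583239870" → 9 new (5, 8, 3, 2, 3, 9, 8, 7, 0)
  "86274060" → prefix "862" already present; 5 new (7, 4, 0, 6, 0)
  "8653654226" → prefix "86" already present; 8 new (5, 3, 6, 5, 4, 2, 2, 6)
  "87665285" → prefix "8" already present; 7 new (7, 6, 6, 5, 2, 8, 5)
  "30744683" → 8 new (3, 0, 7, 4, 4, 6, 8, 3)
  "8662" → prefix "86" already present; 2 new (6, 2)
  "8627404908" → prefix "862740" already present; 4 new (4, 9, 0, 8)
  "58071" → prefix "58" already present; 3 new (0, 7, 1)
  "8627404" → prefix "8627404" already present; 0 new (none)
  "209583" → 6 new (2, 0, 9, 5, 8, 3)
  "862746" → prefix "86274" already present; 1 new (6)
  "5832533" → prefix "5832" already present; 3 new (5, 3, 3)
  "5815922375" → prefix "58" already present; 8 new (1, 5, 9, 2, 2, 3, 7, 5)
Total nodes = 9 + 9 + 5 + 8 + 7 + 8 + 2 + 4 + 3 + 0 + 6 + 1 + 3 + 8 = 73

73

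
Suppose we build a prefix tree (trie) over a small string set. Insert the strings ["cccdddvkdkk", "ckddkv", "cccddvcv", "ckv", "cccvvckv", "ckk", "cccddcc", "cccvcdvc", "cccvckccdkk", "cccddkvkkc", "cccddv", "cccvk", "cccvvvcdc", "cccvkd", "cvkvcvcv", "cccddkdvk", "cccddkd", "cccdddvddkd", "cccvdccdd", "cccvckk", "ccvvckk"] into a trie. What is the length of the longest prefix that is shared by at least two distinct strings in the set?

The deepest shared node is where two words last agree before diverging.
e.g. "cccdddvddkd" and "cccdddvkdkk" share the prefix "cccdddv" of length 7; no pair shares a longer one.
Longest shared-prefix length: 7

7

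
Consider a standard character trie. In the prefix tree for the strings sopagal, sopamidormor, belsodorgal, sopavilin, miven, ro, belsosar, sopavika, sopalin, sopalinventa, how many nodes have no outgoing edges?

Leaves are exactly the stored words that no other stored word extends.
Those words: "belsodorgal", "belsosar", "miven", "ro", "sopagal", "sopalinventa", "sopamidormor", "sopavika", "sopavilin"
Leaf count: 9

9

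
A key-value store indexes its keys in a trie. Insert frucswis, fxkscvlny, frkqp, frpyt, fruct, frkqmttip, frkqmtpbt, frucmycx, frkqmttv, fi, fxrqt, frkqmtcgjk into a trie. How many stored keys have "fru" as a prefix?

3

Walk to "fru"; the words in its subtree are exactly those with that prefix.
Words under "fru": frucmycx, frucswis, fruct
Count: 3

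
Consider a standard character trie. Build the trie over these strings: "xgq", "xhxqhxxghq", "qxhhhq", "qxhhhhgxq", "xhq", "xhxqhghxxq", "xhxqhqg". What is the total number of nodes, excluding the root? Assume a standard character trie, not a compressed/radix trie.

Count nodes per top-level branch (shared prefixes stored once):
  'q'-branch (qxhhhhgxq, qxhhhq): 10 nodes
  'x'-branch (xgq, xhq, xhxqhghxxq, xhxqhqg, xhxqhxxghq): 20 nodes
Sum: 30

30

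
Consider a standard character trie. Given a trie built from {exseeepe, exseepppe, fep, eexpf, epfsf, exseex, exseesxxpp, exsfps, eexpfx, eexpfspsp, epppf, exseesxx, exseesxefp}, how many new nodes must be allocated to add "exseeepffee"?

4

"exseeep" is already a path in the trie; the remaining "ffee" must be added.
So 11 − 7 = 4 new nodes.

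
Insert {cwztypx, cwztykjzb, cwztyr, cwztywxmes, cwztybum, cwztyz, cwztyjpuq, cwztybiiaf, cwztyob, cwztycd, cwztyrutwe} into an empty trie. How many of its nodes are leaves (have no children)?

A leaf is a node with no children — equivalently, the end of a word that is not a proper prefix of any other stored word.
Those words: "cwztybiiaf", "cwztybum", "cwztycd", "cwztyjpuq", "cwztykjzb", "cwztyob", "cwztypx", "cwztyrutwe", "cwztywxmes", "cwztyz"
Leaf count: 10

10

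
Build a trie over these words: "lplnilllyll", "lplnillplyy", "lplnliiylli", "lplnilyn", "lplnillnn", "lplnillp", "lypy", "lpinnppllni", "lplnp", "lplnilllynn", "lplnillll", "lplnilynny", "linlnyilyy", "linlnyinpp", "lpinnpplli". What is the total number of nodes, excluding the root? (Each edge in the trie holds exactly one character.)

57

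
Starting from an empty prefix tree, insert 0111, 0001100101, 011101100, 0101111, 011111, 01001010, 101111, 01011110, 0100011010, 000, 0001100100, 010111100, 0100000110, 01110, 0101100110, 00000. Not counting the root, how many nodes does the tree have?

57

Count nodes per top-level branch (shared prefixes stored once):
  '0'-branch (000, 00000, 0001100100, 0001100101, 0100000110, 0100011010, 01001010, 0101100110, 0101111, 01011110, 010111100, 0111, 01110, 011101100, 011111): 51 nodes
  '1'-branch (101111): 6 nodes
Sum: 57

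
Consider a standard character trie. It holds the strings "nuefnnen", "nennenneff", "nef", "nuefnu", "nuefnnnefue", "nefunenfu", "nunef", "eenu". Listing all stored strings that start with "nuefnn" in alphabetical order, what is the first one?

nuefnnen

Filter for "nuefnn…" and sort: "nuefnnen", "nuefnnnefue"
The 1st is nuefnnen.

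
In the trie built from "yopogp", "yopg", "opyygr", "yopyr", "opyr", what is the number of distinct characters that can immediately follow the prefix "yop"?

3

The children of the "yop" node are the distinct next characters among strings starting with "yop".
Distinct next characters after "yop": g, o, y.
That node has 3 child edges.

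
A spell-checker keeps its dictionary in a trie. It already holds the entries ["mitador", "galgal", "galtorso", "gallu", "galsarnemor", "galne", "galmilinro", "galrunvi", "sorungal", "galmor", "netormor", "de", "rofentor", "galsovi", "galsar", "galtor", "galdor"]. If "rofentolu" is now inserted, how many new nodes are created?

2

Walking "rofentolu" from the root, the first 7 characters ("rofento") follow existing edges; "l" is the first miss.
So 9 − 7 = 2 new nodes.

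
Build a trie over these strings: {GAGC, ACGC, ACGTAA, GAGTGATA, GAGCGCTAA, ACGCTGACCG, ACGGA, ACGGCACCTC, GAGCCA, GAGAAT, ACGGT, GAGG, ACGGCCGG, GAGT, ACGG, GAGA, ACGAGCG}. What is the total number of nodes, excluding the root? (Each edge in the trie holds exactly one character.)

Insert word by word; a character creates a node only if that edge doesn't already exist:
  "GAGC" → 4 new (G, A, G, C)
  "ACGC" → 4 new (A, C, G, C)
  "ACGTAA" → prefix "ACG" already present; 3 new (T, A, A)
  "GAGTGATA" → prefix "GAG" already present; 5 new (T, G, A, T, A)
  "GAGCGCTAA" → prefix "GAGC" already present; 5 new (G, C, T, A, A)
  "ACGCTGACCG" → prefix "ACGC" already present; 6 new (T, G, A, C, C, G)
  "ACGGA" → prefix "ACG" already present; 2 new (G, A)
  "ACGGCACCTC" → prefix "ACGG" already present; 6 new (C, A, C, C, T, C)
  "GAGCCA" → prefix "GAGC" already present; 2 new (C, A)
  "GAGAAT" → prefix "GAG" already present; 3 new (A, A, T)
  "ACGGT" → prefix "ACGG" already present; 1 new (T)
  "GAGG" → prefix "GAG" already present; 1 new (G)
  "ACGGCCGG" → prefix "ACGGC" already present; 3 new (C, G, G)
  "GAGT" → prefix "GAGT" already present; 0 new (none)
  "ACGG" → prefix "ACGG" already present; 0 new (none)
  "GAGA" → prefix "GAGA" already present; 0 new (none)
  "ACGAGCG" → prefix "ACG" already present; 4 new (A, G, C, G)
Total nodes = 4 + 4 + 3 + 5 + 5 + 6 + 2 + 6 + 2 + 3 + 1 + 1 + 3 + 0 + 0 + 0 + 4 = 49

49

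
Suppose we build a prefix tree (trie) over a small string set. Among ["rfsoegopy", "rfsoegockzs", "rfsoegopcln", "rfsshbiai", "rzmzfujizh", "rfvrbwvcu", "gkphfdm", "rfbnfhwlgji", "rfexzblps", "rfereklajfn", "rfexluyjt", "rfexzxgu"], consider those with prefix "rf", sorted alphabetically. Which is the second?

Words with prefix "rf", in lexicographic order: "rfbnfhwlgji", "rfereklajfn", "rfexluyjt", "rfexzblps", "rfexzxgu", "rfsoegockzs", "rfsoegopcln", "rfsoegopy", "rfsshbiai", "rfvrbwvcu"
The 2nd is rfereklajfn.

rfereklajfn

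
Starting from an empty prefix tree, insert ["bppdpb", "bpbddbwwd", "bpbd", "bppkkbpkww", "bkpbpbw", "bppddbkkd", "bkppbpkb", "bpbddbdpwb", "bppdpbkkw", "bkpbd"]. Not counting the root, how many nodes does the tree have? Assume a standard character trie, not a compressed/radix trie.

44

Insert word by word; a character creates a node only if that edge doesn't already exist:
  "bppdpb" → 6 new (b, p, p, d, p, b)
  "bpbddbwwd" → prefix "bp" already present; 7 new (b, d, d, b, w, w, d)
  "bpbd" → prefix "bpbd" already present; 0 new (none)
  "bppkkbpkww" → prefix "bpp" already present; 7 new (k, k, b, p, k, w, w)
  "bkpbpbw" → prefix "b" already present; 6 new (k, p, b, p, b, w)
  "bppddbkkd" → prefix "bppd" already present; 5 new (d, b, k, k, d)
  "bkppbpkb" → prefix "bkp" already present; 5 new (p, b, p, k, b)
  "bpbddbdpwb" → prefix "bpbddb" already present; 4 new (d, p, w, b)
  "bppdpbkkw" → prefix "bppdpb" already present; 3 new (k, k, w)
  "bkpbd" → prefix "bkpb" already present; 1 new (d)
Total nodes = 6 + 7 + 0 + 7 + 6 + 5 + 5 + 4 + 3 + 1 = 44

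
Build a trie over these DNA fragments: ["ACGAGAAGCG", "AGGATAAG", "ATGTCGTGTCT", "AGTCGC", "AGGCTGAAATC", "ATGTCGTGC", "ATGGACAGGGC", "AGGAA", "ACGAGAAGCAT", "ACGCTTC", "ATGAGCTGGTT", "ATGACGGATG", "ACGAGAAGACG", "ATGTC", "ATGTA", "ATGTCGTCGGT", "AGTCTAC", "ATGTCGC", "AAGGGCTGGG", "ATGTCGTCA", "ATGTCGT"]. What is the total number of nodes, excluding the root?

Insert word by word; a character creates a node only if that edge doesn't already exist:
  "ACGAGAAGCG" → 10 new (A, C, G, A, G, A, A, G, C, G)
  "AGGATAAG" → prefix "A" already present; 7 new (G, G, A, T, A, A, G)
  "ATGTCGTGTCT" → prefix "A" already present; 10 new (T, G, T, C, G, T, G, T, C, T)
  "AGTCGC" → prefix "AG" already present; 4 new (T, C, G, C)
  "AGGCTGAAATC" → prefix "AGG" already present; 8 new (C, T, G, A, A, A, T, C)
  "ATGTCGTGC" → prefix "ATGTCGTG" already present; 1 new (C)
  "ATGGACAGGGC" → prefix "ATG" already present; 8 new (G, A, C, A, G, G, G, C)
  "AGGAA" → prefix "AGGA" already present; 1 new (A)
  "ACGAGAAGCAT" → prefix "ACGAGAAGC" already present; 2 new (A, T)
  "ACGCTTC" → prefix "ACG" already present; 4 new (C, T, T, C)
  "ATGAGCTGGTT" → prefix "ATG" already present; 8 new (A, G, C, T, G, G, T, T)
  "ATGACGGATG" → prefix "ATGA" already present; 6 new (C, G, G, A, T, G)
  "ACGAGAAGACG" → prefix "ACGAGAAG" already present; 3 new (A, C, G)
  "ATGTC" → prefix "ATGTC" already present; 0 new (none)
  "ATGTA" → prefix "ATGT" already present; 1 new (A)
  "ATGTCGTCGGT" → prefix "ATGTCGT" already present; 4 new (C, G, G, T)
  "AGTCTAC" → prefix "AGTC" already present; 3 new (T, A, C)
  "ATGTCGC" → prefix "ATGTCG" already present; 1 new (C)
  "AAGGGCTGGG" → prefix "A" already present; 9 new (A, G, G, G, C, T, G, G, G)
  "ATGTCGTCA" → prefix "ATGTCGTC" already present; 1 new (A)
  "ATGTCGT" → prefix "ATGTCGT" already present; 0 new (none)
Total nodes = 10 + 7 + 10 + 4 + 8 + 1 + 8 + 1 + 2 + 4 + 8 + 6 + 3 + 0 + 1 + 4 + 3 + 1 + 9 + 1 + 0 = 91

91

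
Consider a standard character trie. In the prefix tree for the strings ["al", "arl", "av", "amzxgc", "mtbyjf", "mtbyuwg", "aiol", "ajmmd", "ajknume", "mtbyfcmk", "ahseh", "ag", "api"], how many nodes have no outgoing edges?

Leaves are exactly the stored words that no other stored word extends.
Those words: "ag", "ahseh", "aiol", "ajknume", "ajmmd", "al", "amzxgc", "api", "arl", "av", "mtbyfcmk", "mtbyjf", "mtbyuwg"
Leaf count: 13

13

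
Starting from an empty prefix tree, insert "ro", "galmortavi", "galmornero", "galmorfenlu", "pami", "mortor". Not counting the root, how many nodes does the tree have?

31

For each word, the new-node count is its length minus the longest prefix already in the trie:
  "ro" → 2 new (r, o)
  "galmortavi" → 10 new (g, a, l, m, o, r, t, a, v, i)
  "galmornero" → prefix "galmor" already present; 4 new (n, e, r, o)
  "galmorfenlu" → prefix "galmor" already present; 5 new (f, e, n, l, u)
  "pami" → 4 new (p, a, m, i)
  "mortor" → 6 new (m, o, r, t, o, r)
Total nodes = 2 + 10 + 4 + 5 + 4 + 6 = 31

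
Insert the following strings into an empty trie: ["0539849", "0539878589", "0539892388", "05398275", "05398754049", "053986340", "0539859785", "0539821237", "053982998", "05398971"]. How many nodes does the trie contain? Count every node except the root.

43

Insert word by word; a character creates a node only if that edge doesn't already exist:
  "0539849" → 7 new (0, 5, 3, 9, 8, 4, 9)
  "0539878589" → prefix "05398" already present; 5 new (7, 8, 5, 8, 9)
  "0539892388" → prefix "05398" already present; 5 new (9, 2, 3, 8, 8)
  "05398275" → prefix "05398" already present; 3 new (2, 7, 5)
  "05398754049" → prefix "053987" already present; 5 new (5, 4, 0, 4, 9)
  "053986340" → prefix "05398" already present; 4 new (6, 3, 4, 0)
  "0539859785" → prefix "05398" already present; 5 new (5, 9, 7, 8, 5)
  "0539821237" → prefix "053982" already present; 4 new (1, 2, 3, 7)
  "053982998" → prefix "053982" already present; 3 new (9, 9, 8)
  "05398971" → prefix "053989" already present; 2 new (7, 1)
Total nodes = 7 + 5 + 5 + 3 + 5 + 4 + 5 + 4 + 3 + 2 = 43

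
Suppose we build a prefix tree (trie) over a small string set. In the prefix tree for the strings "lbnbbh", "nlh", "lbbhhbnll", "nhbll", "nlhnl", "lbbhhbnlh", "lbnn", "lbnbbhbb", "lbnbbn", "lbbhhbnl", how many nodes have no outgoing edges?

7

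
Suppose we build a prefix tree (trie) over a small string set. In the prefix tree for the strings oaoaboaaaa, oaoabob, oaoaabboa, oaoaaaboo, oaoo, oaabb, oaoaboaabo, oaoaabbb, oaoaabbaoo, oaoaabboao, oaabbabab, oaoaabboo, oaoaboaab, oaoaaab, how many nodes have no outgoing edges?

10

Leaves are exactly the stored words that no other stored word extends.
Those words: "oaabbabab", "oaoaaaboo", "oaoaabbaoo", "oaoaabbb", "oaoaabboao", "oaoaabboo", "oaoaboaaaa", "oaoaboaabo", "oaoabob", "oaoo"
Leaf count: 10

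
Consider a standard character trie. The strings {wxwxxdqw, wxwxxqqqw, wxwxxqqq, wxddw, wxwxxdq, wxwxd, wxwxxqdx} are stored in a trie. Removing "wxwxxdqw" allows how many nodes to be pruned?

After clearing the end-marker at "wxwxxdqw", prune upward until reaching a node still needed by another word.
The suffix "w" (1 node) is used only by "wxwxxdqw"; "wxwxxdq" is itself a stored word, so pruning stops there.
Nodes removed: 1

1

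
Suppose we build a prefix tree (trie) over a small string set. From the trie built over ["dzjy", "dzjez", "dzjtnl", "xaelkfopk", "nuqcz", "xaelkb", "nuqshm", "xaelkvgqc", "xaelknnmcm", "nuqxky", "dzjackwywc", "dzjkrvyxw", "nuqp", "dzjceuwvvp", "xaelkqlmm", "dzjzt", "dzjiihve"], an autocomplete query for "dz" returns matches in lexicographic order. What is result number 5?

dzjkrvyxw

DFS of the "dz" subtree visits, in order: "dzjackwywc", "dzjceuwvvp", "dzjez", "dzjiihve", "dzjkrvyxw", "dzjtnl", "dzjy", "dzjzt"
The 5th is dzjkrvyxw.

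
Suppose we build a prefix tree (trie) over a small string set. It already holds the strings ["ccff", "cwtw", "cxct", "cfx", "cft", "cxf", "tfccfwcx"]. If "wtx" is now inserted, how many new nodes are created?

No existing word starts with "w", so every character of "wtx" needs a new node.
3 − 0 = 3 new nodes.

3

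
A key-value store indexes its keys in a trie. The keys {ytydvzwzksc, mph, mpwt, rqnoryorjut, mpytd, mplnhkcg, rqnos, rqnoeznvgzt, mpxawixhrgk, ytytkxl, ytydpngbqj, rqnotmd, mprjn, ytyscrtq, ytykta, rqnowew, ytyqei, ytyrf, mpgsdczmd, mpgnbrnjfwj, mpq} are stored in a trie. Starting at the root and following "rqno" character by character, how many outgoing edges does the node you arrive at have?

5

Follow the path "rqno" to its node, then look at its outgoing edges.
Characters that immediately follow "rqno" among the stored strings: {e, r, s, t, w}.
That node has 5 child edges.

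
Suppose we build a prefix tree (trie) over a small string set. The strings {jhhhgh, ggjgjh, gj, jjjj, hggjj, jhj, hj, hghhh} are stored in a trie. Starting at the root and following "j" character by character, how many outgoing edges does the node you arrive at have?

2

The children of the "j" node are the distinct next characters among strings starting with "j".
Distinct next characters after "j": h, j.
That node has 2 child edges.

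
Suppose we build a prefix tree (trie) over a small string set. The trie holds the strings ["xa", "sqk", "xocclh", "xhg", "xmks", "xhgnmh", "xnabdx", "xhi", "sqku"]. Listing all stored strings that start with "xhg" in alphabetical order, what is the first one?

xhg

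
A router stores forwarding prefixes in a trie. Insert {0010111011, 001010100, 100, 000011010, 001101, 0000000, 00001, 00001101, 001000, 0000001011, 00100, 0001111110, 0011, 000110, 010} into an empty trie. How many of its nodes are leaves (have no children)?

11

A leaf is a node with no children — equivalently, the end of a word that is not a proper prefix of any other stored word.
Those words: "0000000", "0000001011", "000011010", "000110", "0001111110", "001000", "001010100", "0010111011", "001101", "010", "100"
Leaf count: 11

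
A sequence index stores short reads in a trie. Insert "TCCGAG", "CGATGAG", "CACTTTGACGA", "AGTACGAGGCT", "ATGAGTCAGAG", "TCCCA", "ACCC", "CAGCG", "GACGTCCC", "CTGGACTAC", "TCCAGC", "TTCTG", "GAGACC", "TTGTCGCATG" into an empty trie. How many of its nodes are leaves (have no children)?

A leaf is a node with no children — equivalently, the end of a word that is not a proper prefix of any other stored word.
Those words: "ACCC", "AGTACGAGGCT", "ATGAGTCAGAG", "CACTTTGACGA", "CAGCG", "CGATGAG", "CTGGACTAC", "GACGTCCC", "GAGACC", "TCCAGC", "TCCCA", "TCCGAG", "TTCTG", "TTGTCGCATG"
Leaf count: 14

14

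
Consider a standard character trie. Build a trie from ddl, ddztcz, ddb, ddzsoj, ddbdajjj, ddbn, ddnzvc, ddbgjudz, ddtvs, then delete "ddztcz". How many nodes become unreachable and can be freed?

3

After clearing the end-marker at "ddztcz", prune upward until reaching a node still needed by another word.
The suffix "tcz" (3 nodes) is used only by "ddztcz"; the node for "ddz" still has the child "s", so pruning stops there.
Nodes removed: 3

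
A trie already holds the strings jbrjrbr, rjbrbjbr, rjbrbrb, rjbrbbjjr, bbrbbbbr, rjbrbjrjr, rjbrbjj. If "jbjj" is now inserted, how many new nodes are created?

"jb" is already a path in the trie; the remaining "jj" must be added.
New nodes needed: |"jbjj"| − 2 = 4 − 2 = 2.

2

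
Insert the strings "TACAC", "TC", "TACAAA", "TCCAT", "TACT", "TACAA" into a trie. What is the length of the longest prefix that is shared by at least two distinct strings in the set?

The deepest shared node is where two words last agree before diverging.
e.g. "TACAA" and "TACAAA" share the prefix "TACAA" of length 5; no pair shares a longer one.
Longest shared-prefix length: 5

5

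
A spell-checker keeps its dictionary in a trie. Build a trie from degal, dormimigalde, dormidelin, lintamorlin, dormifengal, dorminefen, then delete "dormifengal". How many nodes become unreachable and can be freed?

6

A node on "dormifengal"'s path can go only if nothing else ends at it or branches off below it.
The suffix "fengal" (6 nodes) is used only by "dormifengal"; the node for "dormi" still has the child "m", so pruning stops there.
Nodes removed: 6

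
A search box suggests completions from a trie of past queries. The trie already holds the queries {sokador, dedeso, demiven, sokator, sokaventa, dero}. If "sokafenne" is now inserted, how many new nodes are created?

Walking "sokafenne" from the root, the first 4 characters ("soka") follow existing edges; "f" is the first miss.
New nodes needed: |"sokafenne"| − 4 = 9 − 4 = 5.

5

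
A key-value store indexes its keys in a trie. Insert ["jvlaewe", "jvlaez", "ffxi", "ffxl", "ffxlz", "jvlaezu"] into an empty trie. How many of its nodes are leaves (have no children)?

Leaves are exactly the stored words that no other stored word extends.
Those words: "ffxi", "ffxlz", "jvlaewe", "jvlaezu"
Leaf count: 4

4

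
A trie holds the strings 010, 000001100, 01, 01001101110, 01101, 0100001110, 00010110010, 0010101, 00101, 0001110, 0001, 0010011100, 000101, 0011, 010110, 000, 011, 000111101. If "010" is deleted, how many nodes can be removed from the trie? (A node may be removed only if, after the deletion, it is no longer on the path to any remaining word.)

0

A node on "010"'s path can go only if nothing else ends at it or branches off below it.
Every node on "010" is still needed (e.g. by "01001101110"), so nothing is freed.
Nodes removed: 0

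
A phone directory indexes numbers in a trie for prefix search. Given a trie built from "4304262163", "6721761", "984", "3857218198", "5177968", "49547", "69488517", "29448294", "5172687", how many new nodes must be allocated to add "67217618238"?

The longest prefix of "67217618238" already in the trie is "6721761" (length 7).
Each of the 4 remaining characters creates one node.

4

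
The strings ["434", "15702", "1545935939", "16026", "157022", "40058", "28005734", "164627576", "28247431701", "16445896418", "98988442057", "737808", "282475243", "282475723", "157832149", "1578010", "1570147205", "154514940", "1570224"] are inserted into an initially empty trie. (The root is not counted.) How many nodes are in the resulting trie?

102

Trace insertions, counting only characters that open a new branch:
  "434" → 3 new (4, 3, 4)
  "15702" → 5 new (1, 5, 7, 0, 2)
  "1545935939" → prefix "15" already present; 8 new (4, 5, 9, 3, 5, 9, 3, 9)
  "16026" → prefix "1" already present; 4 new (6, 0, 2, 6)
  "157022" → prefix "15702" already present; 1 new (2)
  "40058" → prefix "4" already present; 4 new (0, 0, 5, 8)
  "28005734" → 8 new (2, 8, 0, 0, 5, 7, 3, 4)
  "164627576" → prefix "16" already present; 7 new (4, 6, 2, 7, 5, 7, 6)
  "28247431701" → prefix "28" already present; 9 new (2, 4, 7, 4, 3, 1, 7, 0, 1)
  "16445896418" → prefix "164" already present; 8 new (4, 5, 8, 9, 6, 4, 1, 8)
  "98988442057" → 11 new (9, 8, 9, 8, 8, 4, 4, 2, 0, 5, 7)
  "737808" → 6 new (7, 3, 7, 8, 0, 8)
  "282475243" → prefix "28247" already present; 4 new (5, 2, 4, 3)
  "282475723" → prefix "282475" already present; 3 new (7, 2, 3)
  "157832149" → prefix "157" already present; 6 new (8, 3, 2, 1, 4, 9)
  "1578010" → prefix "1578" already present; 3 new (0, 1, 0)
  "1570147205" → prefix "1570" already present; 6 new (1, 4, 7, 2, 0, 5)
  "154514940" → prefix "1545" already present; 5 new (1, 4, 9, 4, 0)
  "1570224" → prefix "157022" already present; 1 new (4)
Total nodes = 3 + 5 + 8 + 4 + 1 + 4 + 8 + 7 + 9 + 8 + 11 + 6 + 4 + 3 + 6 + 3 + 6 + 5 + 1 = 102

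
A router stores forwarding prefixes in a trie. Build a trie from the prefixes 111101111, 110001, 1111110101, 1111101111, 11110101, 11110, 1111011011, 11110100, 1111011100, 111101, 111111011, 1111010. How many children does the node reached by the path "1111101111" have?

0

Walk "1111101111" from the root, arriving at one node.
No stored string extends past "1111101111".
That node has 0 child edges.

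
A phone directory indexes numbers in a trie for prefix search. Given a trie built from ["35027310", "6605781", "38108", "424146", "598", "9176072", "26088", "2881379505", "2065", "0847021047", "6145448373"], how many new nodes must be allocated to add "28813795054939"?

4

The longest prefix of "28813795054939" already in the trie is "2881379505" (length 10).
New nodes needed: |"28813795054939"| − 10 = 14 − 10 = 4.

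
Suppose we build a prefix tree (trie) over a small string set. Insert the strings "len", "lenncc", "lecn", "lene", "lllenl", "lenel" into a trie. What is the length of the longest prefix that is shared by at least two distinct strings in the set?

Look for the deepest trie node that still has at least two words in its subtree.
"lene" and "lenel" agree on "lene" (4 characters) before diverging; nothing deeper is shared.
Longest shared-prefix length: 4

4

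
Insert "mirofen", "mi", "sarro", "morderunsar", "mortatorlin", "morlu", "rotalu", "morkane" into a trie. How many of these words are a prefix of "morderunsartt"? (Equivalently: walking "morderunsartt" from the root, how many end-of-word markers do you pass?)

1

Traverse "morderunsartt" character by character; count nodes along the way that are marked as word ends.
Prefixes of the query that are stored words: "morderunsar"
Count: 1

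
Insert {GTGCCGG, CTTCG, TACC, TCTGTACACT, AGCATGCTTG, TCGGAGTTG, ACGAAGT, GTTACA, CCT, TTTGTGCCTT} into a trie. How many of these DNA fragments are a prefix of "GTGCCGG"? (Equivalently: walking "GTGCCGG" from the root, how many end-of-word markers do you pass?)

Walk "GTGCCGG" from the root; an end-of-word marker is hit whenever a stored word is a prefix of "GTGCCGG".
Prefixes of the query that are stored words: "GTGCCGG"
Count: 1

1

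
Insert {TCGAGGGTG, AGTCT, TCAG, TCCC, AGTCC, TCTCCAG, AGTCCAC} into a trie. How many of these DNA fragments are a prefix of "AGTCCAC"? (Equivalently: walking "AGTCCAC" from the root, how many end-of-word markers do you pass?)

Walk "AGTCCAC" from the root; an end-of-word marker is hit whenever a stored word is a prefix of "AGTCCAC".
Prefixes of the query that are stored words: "AGTCC", "AGTCCAC"
Count: 2

2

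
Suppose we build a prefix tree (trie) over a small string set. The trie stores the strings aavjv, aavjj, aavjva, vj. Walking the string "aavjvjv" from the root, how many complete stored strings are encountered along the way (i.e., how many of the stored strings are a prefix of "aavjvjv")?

1

Check each prefix of "aavjvjv" against the stored set — each match is an end-marker on the path.
Prefixes of the query that are stored words: "aavjv"
Count: 1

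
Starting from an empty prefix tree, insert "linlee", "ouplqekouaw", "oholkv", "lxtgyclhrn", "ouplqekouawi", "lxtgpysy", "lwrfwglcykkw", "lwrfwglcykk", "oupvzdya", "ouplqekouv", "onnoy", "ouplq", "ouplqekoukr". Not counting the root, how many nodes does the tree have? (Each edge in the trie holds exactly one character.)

59

Insert word by word; a character creates a node only if that edge doesn't already exist:
  "linlee" → 6 new (l, i, n, l, e, e)
  "ouplqekouaw" → 11 new (o, u, p, l, q, e, k, o, u, a, w)
  "oholkv" → prefix "o" already present; 5 new (h, o, l, k, v)
  "lxtgyclhrn" → prefix "l" already present; 9 new (x, t, g, y, c, l, h, r, n)
  "ouplqekouawi" → prefix "ouplqekouaw" already present; 1 new (i)
  "lxtgpysy" → prefix "lxtg" already present; 4 new (p, y, s, y)
  "lwrfwglcykkw" → prefix "l" already present; 11 new (w, r, f, w, g, l, c, y, k, k, w)
  "lwrfwglcykk" → prefix "lwrfwglcykk" already present; 0 new (none)
  "oupvzdya" → prefix "oup" already present; 5 new (v, z, d, y, a)
  "ouplqekouv" → prefix "ouplqekou" already present; 1 new (v)
  "onnoy" → prefix "o" already present; 4 new (n, n, o, y)
  "ouplq" → prefix "ouplq" already present; 0 new (none)
  "ouplqekoukr" → prefix "ouplqekou" already present; 2 new (k, r)
Total nodes = 6 + 11 + 5 + 9 + 1 + 4 + 11 + 0 + 5 + 1 + 4 + 0 + 2 = 59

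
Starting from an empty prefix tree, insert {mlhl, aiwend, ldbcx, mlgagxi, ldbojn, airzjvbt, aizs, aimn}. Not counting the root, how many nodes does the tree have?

33

Count nodes per top-level branch (shared prefixes stored once):
  'a'-branch (aimn, airzjvbt, aiwend, aizs): 16 nodes
  'l'-branch (ldbcx, ldbojn): 8 nodes
  'm'-branch (mlgagxi, mlhl): 9 nodes
Sum: 33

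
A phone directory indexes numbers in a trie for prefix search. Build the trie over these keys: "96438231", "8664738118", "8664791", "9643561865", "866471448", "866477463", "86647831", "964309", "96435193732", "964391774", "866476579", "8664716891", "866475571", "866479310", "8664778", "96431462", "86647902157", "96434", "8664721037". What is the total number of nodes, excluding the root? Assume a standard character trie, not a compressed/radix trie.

81

Insert word by word; a character creates a node only if that edge doesn't already exist:
  "96438231" → 8 new (9, 6, 4, 3, 8, 2, 3, 1)
  "8664738118" → 10 new (8, 6, 6, 4, 7, 3, 8, 1, 1, 8)
  "8664791" → prefix "86647" already present; 2 new (9, 1)
  "9643561865" → prefix "9643" already present; 6 new (5, 6, 1, 8, 6, 5)
  "866471448" → prefix "86647" already present; 4 new (1, 4, 4, 8)
  "866477463" → prefix "86647" already present; 4 new (7, 4, 6, 3)
  "86647831" → prefix "86647" already present; 3 new (8, 3, 1)
  "964309" → prefix "9643" already present; 2 new (0, 9)
  "96435193732" → prefix "96435" already present; 6 new (1, 9, 3, 7, 3, 2)
  "964391774" → prefix "9643" already present; 5 new (9, 1, 7, 7, 4)
  "866476579" → prefix "86647" already present; 4 new (6, 5, 7, 9)
  "8664716891" → prefix "866471" already present; 4 new (6, 8, 9, 1)
  "866475571" → prefix "86647" already present; 4 new (5, 5, 7, 1)
  "866479310" → prefix "866479" already present; 3 new (3, 1, 0)
  "8664778" → prefix "866477" already present; 1 new (8)
  "96431462" → prefix "9643" already present; 4 new (1, 4, 6, 2)
  "86647902157" → prefix "866479" already present; 5 new (0, 2, 1, 5, 7)
  "96434" → prefix "9643" already present; 1 new (4)
  "8664721037" → prefix "86647" already present; 5 new (2, 1, 0, 3, 7)
Total nodes = 8 + 10 + 2 + 6 + 4 + 4 + 3 + 2 + 6 + 5 + 4 + 4 + 4 + 3 + 1 + 4 + 5 + 1 + 5 = 81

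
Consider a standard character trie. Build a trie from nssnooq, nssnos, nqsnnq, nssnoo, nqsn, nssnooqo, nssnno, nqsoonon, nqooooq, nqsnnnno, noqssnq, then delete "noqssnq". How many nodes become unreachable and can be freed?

6

After clearing the end-marker at "noqssnq", prune upward until reaching a node still needed by another word.
The suffix "oqssnq" (6 nodes) is used only by "noqssnq"; the node for "n" still has the child "s", so pruning stops there.
Nodes removed: 6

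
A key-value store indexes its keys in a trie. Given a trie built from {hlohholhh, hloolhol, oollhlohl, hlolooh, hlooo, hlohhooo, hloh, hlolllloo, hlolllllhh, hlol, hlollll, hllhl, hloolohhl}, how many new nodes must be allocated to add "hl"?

0

"hl" is already a full path in the trie; only an end-marker is added.
No new nodes are needed: 0.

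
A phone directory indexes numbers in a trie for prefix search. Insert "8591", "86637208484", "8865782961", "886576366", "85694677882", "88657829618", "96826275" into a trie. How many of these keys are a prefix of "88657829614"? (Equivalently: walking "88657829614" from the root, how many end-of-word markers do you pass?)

1

Traverse "88657829614" character by character; count nodes along the way that are marked as word ends.
Prefixes of the query that are stored words: "8865782961"
Count: 1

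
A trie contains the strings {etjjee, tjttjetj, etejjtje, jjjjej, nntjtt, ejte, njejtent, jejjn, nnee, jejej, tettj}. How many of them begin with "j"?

3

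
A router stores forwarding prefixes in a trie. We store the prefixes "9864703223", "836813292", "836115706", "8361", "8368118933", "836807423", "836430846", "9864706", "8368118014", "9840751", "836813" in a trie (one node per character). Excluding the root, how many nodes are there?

50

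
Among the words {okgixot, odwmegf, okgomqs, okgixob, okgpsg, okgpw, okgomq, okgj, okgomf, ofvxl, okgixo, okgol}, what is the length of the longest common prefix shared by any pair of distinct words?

6

The deepest shared node is where two words last agree before diverging.
e.g. "okgixo" and "okgixob" share the prefix "okgixo" of length 6; no pair shares a longer one.
Longest shared-prefix length: 6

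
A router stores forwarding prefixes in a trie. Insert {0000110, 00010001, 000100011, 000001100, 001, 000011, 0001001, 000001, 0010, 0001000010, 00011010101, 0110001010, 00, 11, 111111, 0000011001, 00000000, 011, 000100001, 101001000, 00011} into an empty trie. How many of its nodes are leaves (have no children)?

11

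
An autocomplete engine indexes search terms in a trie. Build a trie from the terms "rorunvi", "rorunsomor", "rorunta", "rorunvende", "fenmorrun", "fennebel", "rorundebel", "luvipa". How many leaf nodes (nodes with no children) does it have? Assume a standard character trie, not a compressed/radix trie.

8

Leaves are exactly the stored words that no other stored word extends.
Those words: "fenmorrun", "fennebel", "luvipa", "rorundebel", "rorunsomor", "rorunta", "rorunvende", "rorunvi"
Leaf count: 8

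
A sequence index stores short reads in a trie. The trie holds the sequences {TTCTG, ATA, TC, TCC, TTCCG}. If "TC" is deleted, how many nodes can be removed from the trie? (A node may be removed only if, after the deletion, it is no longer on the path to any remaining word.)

A node on "TC"'s path can go only if nothing else ends at it or branches off below it.
Every node on "TC" is still needed (e.g. by "TCC"), so nothing is freed.
Nodes removed: 0

0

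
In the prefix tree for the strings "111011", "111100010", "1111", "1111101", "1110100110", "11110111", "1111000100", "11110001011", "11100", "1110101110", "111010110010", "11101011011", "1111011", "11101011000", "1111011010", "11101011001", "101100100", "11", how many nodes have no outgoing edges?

13

A leaf is a node with no children — equivalently, the end of a word that is not a proper prefix of any other stored word.
Those words: "101100100", "11100", "1110100110", "11101011000", "111010110010", "11101011011", "1110101110", "111011", "1111000100", "11110001011", "1111011010", "11110111", "1111101"
Leaf count: 13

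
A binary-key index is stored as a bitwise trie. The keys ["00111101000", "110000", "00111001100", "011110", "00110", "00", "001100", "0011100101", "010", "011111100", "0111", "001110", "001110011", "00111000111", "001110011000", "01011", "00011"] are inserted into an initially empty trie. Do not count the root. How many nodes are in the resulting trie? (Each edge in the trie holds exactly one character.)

47

For each word, the new-node count is its length minus the longest prefix already in the trie:
  "00111101000" → 11 new (0, 0, 1, 1, 1, 1, 0, 1, 0, 0, 0)
  "110000" → 6 new (1, 1, 0, 0, 0, 0)
  "00111001100" → prefix "00111" already present; 6 new (0, 0, 1, 1, 0, 0)
  "011110" → prefix "0" already present; 5 new (1, 1, 1, 1, 0)
  "00110" → prefix "0011" already present; 1 new (0)
  "00" → prefix "00" already present; 0 new (none)
  "001100" → prefix "00110" already present; 1 new (0)
  "0011100101" → prefix "00111001" already present; 2 new (0, 1)
  "010" → prefix "01" already present; 1 new (0)
  "011111100" → prefix "01111" already present; 4 new (1, 1, 0, 0)
  "0111" → prefix "0111" already present; 0 new (none)
  "001110" → prefix "001110" already present; 0 new (none)
  "001110011" → prefix "001110011" already present; 0 new (none)
  "00111000111" → prefix "0011100" already present; 4 new (0, 1, 1, 1)
  "001110011000" → prefix "00111001100" already present; 1 new (0)
  "01011" → prefix "010" already present; 2 new (1, 1)
  "00011" → prefix "00" already present; 3 new (0, 1, 1)
Total nodes = 11 + 6 + 6 + 5 + 1 + 0 + 1 + 2 + 1 + 4 + 0 + 0 + 0 + 4 + 1 + 2 + 3 = 47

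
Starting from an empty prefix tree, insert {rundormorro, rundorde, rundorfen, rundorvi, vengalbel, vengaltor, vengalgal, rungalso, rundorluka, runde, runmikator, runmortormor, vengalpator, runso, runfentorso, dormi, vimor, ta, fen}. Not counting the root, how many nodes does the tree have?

87

Count nodes per top-level branch (shared prefixes stored once):
  'd'-branch (dormi): 5 nodes
  'f'-branch (fen): 3 nodes
  'r'-branch (runde, rundorde, rundorfen, rundorluka, rundormorro, rundorvi, runfentorso, rungalso, runmikator, runmortormor, runso): 53 nodes
  't'-branch (ta): 2 nodes
  'v'-branch (vengalbel, vengalgal, vengalpator, vengaltor, vimor): 24 nodes
Sum: 87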